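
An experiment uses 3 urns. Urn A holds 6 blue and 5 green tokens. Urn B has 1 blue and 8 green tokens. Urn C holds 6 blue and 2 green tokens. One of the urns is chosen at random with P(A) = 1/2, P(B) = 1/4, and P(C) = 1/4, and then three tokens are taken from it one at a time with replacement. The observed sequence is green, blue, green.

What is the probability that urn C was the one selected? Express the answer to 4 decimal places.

Compute the likelihood of the observed sequence for each case: P(data | urn A) = (5/11)(6/11)(5/11) = 0.1127; P(data | urn B) = (8/9)(1/9)(8/9) = 0.087791; P(data | urn C) = (2/8)(6/8)(2/8) = 0.046875.
The prior-weighted likelihoods are 1/2 · 0.1127 = 0.056349, 1/4 · 0.087791 = 0.021948, 1/4 · 0.046875 = 0.011719; with total 0.090015.
Therefore the posterior P(urn C | data) = (0.011719) / (0.090015) = 0.13019.

0.1302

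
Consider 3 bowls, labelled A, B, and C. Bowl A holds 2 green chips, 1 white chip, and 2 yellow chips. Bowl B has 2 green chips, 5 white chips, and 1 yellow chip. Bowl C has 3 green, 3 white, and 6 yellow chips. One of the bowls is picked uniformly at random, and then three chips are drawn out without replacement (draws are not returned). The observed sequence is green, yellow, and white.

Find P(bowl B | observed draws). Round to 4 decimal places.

0.2167

Compute the likelihood of the observed sequence for each case: P(data | bowl A) = (2/5)(2/4)(1/3) = 0.066667; P(data | bowl B) = (2/8)(1/7)(5/6) = 0.029762; P(data | bowl C) = (3/12)(6/11)(3/10) = 0.040909.
Multiplying each by its prior: 1/3 · 0.066667 = 0.022222, 1/3 · 0.029762 = 0.0099206, 1/3 · 0.040909 = 0.013636; with total 0.045779.
By Bayes' rule, P(bowl B | data) = (0.0099206) / (0.045779) = 0.21671.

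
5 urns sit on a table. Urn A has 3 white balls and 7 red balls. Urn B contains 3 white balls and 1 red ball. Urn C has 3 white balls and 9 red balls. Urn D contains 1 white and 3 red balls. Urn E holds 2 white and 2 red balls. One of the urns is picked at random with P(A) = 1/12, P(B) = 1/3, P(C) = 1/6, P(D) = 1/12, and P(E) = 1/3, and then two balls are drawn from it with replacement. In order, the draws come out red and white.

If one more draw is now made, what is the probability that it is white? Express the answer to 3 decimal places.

For each hypothesis, P(data | H) works out to: P(data | urn A) = (7/10)(3/10) = 0.21; P(data | urn B) = (1/4)(3/4) = 0.1875; P(data | urn C) = (9/12)(3/12) = 0.1875; P(data | urn D) = (3/4)(1/4) = 0.1875; P(data | urn E) = (2/4)(2/4) = 0.25.
Multiplying each by its prior: 1/12 · 0.21 = 0.0175, 1/3 · 0.1875 = 0.0625, 1/6 · 0.1875 = 0.03125, 1/12 · 0.1875 = 0.015625, 1/3 · 0.25 = 0.083333; summing to 0.21021.
The posterior is then P(urn A | data) = 0.083251, P(urn B | data) = 0.29732, P(urn C | data) = 0.14866, P(urn D | data) = 0.074331, P(urn E | data) = 0.39643.
The predictive probability is P(white next | data) = (3/10)(0.083251) + (3/4)(0.29732) + (1/4)(0.14866) + (1/4)(0.074331) + (1/2)(0.39643) = 0.50193.

0.502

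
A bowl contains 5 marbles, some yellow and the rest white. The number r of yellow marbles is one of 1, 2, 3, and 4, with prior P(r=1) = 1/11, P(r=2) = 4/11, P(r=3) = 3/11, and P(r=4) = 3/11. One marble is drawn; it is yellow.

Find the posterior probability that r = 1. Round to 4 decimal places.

0.0333

For each hypothesis, P(data | H) works out to: P(data | r = 1) = (1/5) = 1/5; P(data | r = 2) = (2/5) = 2/5; P(data | r = 3) = (3/5) = 3/5; P(data | r = 4) = (4/5) = 4/5.
The prior-weighted likelihoods are 1/11 · 1/5 = 1/55, 4/11 · 2/5 = 8/55, 3/11 · 3/5 = 9/55, 3/11 · 4/5 = 12/55; with total 6/11.
By Bayes' rule, P(r = 1 | data) = (1/55) / (6/11) = 1/30.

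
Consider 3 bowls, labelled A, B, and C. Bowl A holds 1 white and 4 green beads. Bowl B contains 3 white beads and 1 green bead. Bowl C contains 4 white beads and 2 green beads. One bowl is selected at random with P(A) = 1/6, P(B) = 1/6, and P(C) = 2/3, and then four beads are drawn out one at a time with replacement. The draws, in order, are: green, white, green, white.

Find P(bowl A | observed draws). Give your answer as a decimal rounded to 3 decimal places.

0.099

Under each hypothesis, the probability of the observed sequence is: P(data | bowl A) = (4/5)(1/5)(4/5)(1/5) = 0.0256; P(data | bowl B) = (1/4)(3/4)(1/4)(3/4) = 0.035156; P(data | bowl C) = (2/6)(4/6)(2/6)(4/6) = 0.049383.
The prior-weighted likelihoods are 1/6 · 0.0256 = 0.0042667, 1/6 · 0.035156 = 0.0058594, 2/3 · 0.049383 = 0.032922; with total 0.043048.
Hence P(bowl A | data) = (0.0042667) / (0.043048) = 0.099115.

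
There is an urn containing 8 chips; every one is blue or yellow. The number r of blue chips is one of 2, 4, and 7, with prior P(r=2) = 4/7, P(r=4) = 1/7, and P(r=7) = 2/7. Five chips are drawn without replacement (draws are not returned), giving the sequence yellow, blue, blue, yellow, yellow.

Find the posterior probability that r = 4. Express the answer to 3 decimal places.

0.231

Compute the likelihood of the observed sequence for each case: P(data | r = 2) = (6/8)(2/7)(1/6)(5/5)(4/4) = 1/28; P(data | r = 4) = (4/8)(4/7)(3/6)(3/5)(2/4) = 3/70; P(data | r = 7) = (1/8)(7/7)(6/6)(0/5) = 0.
Weighting by the prior gives 4/7 · 1/28 = 1/49, 1/7 · 3/70 = 3/490, 2/7 · 0 = 0; summing to 13/490.
Therefore the posterior P(r = 4 | data) = (3/490) / (13/490) = 3/13.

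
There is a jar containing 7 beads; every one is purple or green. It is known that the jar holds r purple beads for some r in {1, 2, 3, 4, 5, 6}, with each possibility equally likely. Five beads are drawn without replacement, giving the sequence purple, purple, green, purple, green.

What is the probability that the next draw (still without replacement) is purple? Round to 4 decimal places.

0.5714

The likelihood of the observed sequence under each hypothesis: P(data | r = 1) = (1/7)(0/6) = 0; P(data | r = 2) = (2/7)(1/6)(5/5)(0/4) = 0; P(data | r = 3) = (3/7)(2/6)(4/5)(1/4)(3/3) = 1/35; P(data | r = 4) = (4/7)(3/6)(3/5)(2/4)(2/3) = 2/35; P(data | r = 5) = (5/7)(4/6)(2/5)(3/4)(1/3) = 1/21; P(data | r = 6) = (6/7)(5/6)(1/5)(4/4)(0/3) = 0.
Multiplying each by its prior: 1/6 · 0 = 0, 1/6 · 0 = 0, 1/6 · 1/35 = 1/210, 1/6 · 2/35 = 1/105, 1/6 · 1/21 = 1/126, 1/6 · 0 = 0; these sum to 1/45.
The posterior is then P(r = 1 | data) = 0, P(r = 2 | data) = 0, P(r = 3 | data) = 3/14, P(r = 4 | data) = 3/7, P(r = 5 | data) = 5/14, P(r = 6 | data) = 0.
So P(purple next | data) = Σ P(purple next | H) P(H | data) = (0)(3/14) + (1/2)(3/7) + (1)(5/14) = 4/7.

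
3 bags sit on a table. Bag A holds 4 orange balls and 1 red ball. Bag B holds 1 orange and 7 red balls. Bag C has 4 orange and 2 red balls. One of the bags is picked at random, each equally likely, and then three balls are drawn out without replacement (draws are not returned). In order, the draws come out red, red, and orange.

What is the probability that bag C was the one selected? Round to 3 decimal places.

0.348

The likelihood of the observed sequence under each hypothesis: P(data | bag A) = (1/5)(0/4) = 0; P(data | bag B) = (7/8)(6/7)(1/6) = 1/8; P(data | bag C) = (2/6)(1/5)(4/4) = 1/15.
Multiplying each by its prior: 1/3 · 0 = 0, 1/3 · 1/8 = 1/24, 1/3 · 1/15 = 1/45; these sum to 23/360.
By Bayes' rule, P(bag C | data) = (1/45) / (23/360) = 8/23.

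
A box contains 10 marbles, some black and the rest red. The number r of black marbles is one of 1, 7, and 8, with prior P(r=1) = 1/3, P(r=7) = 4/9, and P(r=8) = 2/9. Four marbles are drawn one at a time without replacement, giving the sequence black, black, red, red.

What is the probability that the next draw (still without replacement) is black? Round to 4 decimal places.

The likelihood of the observed sequence under each hypothesis: P(data | r = 1) = (1/10)(0/9) = 0; P(data | r = 7) = (7/10)(6/9)(3/8)(2/7) = 1/20; P(data | r = 8) = (8/10)(7/9)(2/8)(1/7) = 1/45.
Multiplying each by its prior: 1/3 · 0 = 0, 4/9 · 1/20 = 1/45, 2/9 · 1/45 = 2/405; summing to 11/405.
Dividing through by the total gives posterior P(r = 1 | data) = 0, P(r = 7 | data) = 9/11, P(r = 8 | data) = 2/11.
So P(black next | data) = Σ P(black next | H) P(H | data) = (5/6)(9/11) + (1)(2/11) = 19/22.

0.8636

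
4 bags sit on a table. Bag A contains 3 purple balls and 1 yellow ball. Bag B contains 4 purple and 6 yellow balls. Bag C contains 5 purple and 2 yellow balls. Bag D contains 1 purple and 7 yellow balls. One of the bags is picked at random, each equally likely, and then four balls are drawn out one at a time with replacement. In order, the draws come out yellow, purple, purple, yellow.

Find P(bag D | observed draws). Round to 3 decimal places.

Under each hypothesis, the probability of the observed sequence is: P(data | bag A) = (1/4)(3/4)(3/4)(1/4) = 0.035156; P(data | bag B) = (6/10)(4/10)(4/10)(6/10) = 0.0576; P(data | bag C) = (2/7)(5/7)(5/7)(2/7) = 0.041649; P(data | bag D) = (7/8)(1/8)(1/8)(7/8) = 0.011963.
Multiplying each by its prior: 1/4 · 0.035156 = 0.0087891, 1/4 · 0.0576 = 0.0144, 1/4 · 0.041649 = 0.010412, 1/4 · 0.011963 = 0.0029907; with total 0.036592.
Therefore the posterior P(bag D | data) = (0.0029907) / (0.036592) = 0.081731.

0.082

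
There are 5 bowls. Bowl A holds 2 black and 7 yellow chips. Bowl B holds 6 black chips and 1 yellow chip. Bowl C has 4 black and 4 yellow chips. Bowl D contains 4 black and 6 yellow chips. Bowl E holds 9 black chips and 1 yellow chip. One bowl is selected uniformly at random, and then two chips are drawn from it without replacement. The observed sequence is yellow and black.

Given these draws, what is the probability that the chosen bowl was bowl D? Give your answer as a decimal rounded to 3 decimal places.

Compute the likelihood of the observed sequence for each case: P(data | bowl A) = (7/9)(2/8) = 0.19444; P(data | bowl B) = (1/7)(6/6) = 0.14286; P(data | bowl C) = (4/8)(4/7) = 0.28571; P(data | bowl D) = (6/10)(4/9) = 0.26667; P(data | bowl E) = (1/10)(9/9) = 0.1.
Weighting by the prior gives 1/5 · 0.19444 = 0.038889, 1/5 · 0.14286 = 0.028571, 1/5 · 0.28571 = 0.057143, 1/5 · 0.26667 = 0.053333, 1/5 · 0.1 = 0.02; these sum to 0.19794.
Hence P(bowl D | data) = (0.053333) / (0.19794) = 0.26945.

0.269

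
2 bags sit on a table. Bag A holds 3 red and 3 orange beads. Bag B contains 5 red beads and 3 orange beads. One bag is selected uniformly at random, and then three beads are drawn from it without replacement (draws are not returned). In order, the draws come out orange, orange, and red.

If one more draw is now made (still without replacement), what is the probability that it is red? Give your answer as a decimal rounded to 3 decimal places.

The likelihood of the observed sequence under each hypothesis: P(data | bag A) = (3/6)(2/5)(3/4) = 3/20; P(data | bag B) = (3/8)(2/7)(5/6) = 5/56.
The prior-weighted likelihoods are 1/2 · 3/20 = 3/40, 1/2 · 5/56 = 5/112; these sum to 67/560.
The posterior is then P(bag A | data) = 42/67, P(bag B | data) = 25/67.
So P(red next | data) = Σ P(red next | H) P(H | data) = (2/3)(42/67) + (4/5)(25/67) = 48/67.

0.716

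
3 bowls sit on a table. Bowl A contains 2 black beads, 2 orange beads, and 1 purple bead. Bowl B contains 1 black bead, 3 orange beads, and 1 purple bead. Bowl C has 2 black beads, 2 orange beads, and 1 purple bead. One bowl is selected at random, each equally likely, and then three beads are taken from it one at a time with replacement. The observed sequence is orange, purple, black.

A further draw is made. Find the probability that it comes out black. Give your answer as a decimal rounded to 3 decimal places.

0.345

Compute the likelihood of the observed sequence for each case: P(data | bowl A) = (2/5)(1/5)(2/5) = 4/125; P(data | bowl B) = (3/5)(1/5)(1/5) = 3/125; P(data | bowl C) = (2/5)(1/5)(2/5) = 4/125.
Multiplying each by its prior: 1/3 · 4/125 = 4/375, 1/3 · 3/125 = 1/125, 1/3 · 4/125 = 4/375; these sum to 11/375.
Dividing through by the total gives posterior P(bowl A | data) = 4/11, P(bowl B | data) = 3/11, P(bowl C | data) = 4/11.
The predictive probability is P(black next | data) = (2/5)(4/11) + (1/5)(3/11) + (2/5)(4/11) = 19/55.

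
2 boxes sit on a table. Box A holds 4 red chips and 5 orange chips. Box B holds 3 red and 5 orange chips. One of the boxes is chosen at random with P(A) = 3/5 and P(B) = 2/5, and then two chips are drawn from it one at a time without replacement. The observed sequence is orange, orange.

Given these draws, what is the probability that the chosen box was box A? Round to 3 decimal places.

Under each hypothesis, the probability of the observed sequence is: P(data | box A) = (5/9)(4/8) = 5/18; P(data | box B) = (5/8)(4/7) = 5/14.
The prior-weighted likelihoods are 3/5 · 5/18 = 1/6, 2/5 · 5/14 = 1/7; these sum to 13/42.
By Bayes' rule, P(box A | data) = (1/6) / (13/42) = 7/13.

0.538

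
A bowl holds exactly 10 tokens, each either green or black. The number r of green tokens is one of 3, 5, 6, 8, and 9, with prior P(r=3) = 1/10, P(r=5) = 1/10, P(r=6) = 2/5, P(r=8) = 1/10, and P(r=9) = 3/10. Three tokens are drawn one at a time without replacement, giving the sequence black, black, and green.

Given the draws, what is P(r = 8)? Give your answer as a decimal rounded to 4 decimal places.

0.0302

Under each hypothesis, the probability of the observed sequence is: P(data | r = 3) = (7/10)(6/9)(3/8) = 7/40; P(data | r = 5) = (5/10)(4/9)(5/8) = 5/36; P(data | r = 6) = (4/10)(3/9)(6/8) = 1/10; P(data | r = 8) = (2/10)(1/9)(8/8) = 1/45; P(data | r = 9) = (1/10)(0/9) = 0.
The prior-weighted likelihoods are 1/10 · 7/40 = 7/400, 1/10 · 5/36 = 1/72, 2/5 · 1/10 = 1/25, 1/10 · 1/45 = 1/450, 3/10 · 0 = 0; summing to 53/720.
By Bayes' rule, P(r = 8 | data) = (1/450) / (53/720) = 8/265.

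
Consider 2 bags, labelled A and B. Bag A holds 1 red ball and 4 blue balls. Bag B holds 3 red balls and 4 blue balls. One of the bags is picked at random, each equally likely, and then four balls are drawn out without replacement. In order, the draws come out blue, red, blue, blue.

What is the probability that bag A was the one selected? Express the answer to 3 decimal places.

The likelihood of the observed sequence under each hypothesis: P(data | bag A) = (4/5)(1/4)(3/3)(2/2) = 1/5; P(data | bag B) = (4/7)(3/6)(3/5)(2/4) = 3/35.
Weighting by the prior gives 1/2 · 1/5 = 1/10, 1/2 · 3/35 = 3/70; these sum to 1/7.
So P(bag A | data) = (1/10) / (1/7) = 7/10.

0.700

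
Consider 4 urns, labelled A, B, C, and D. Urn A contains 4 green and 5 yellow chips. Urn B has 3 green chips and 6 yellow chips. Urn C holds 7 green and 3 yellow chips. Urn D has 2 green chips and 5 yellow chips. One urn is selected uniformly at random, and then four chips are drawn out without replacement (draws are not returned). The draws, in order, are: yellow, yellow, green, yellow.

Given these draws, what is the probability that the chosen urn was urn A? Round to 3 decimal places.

0.227

The likelihood of the observed sequence under each hypothesis: P(data | urn A) = (5/9)(4/8)(4/7)(3/6) = 0.079365; P(data | urn B) = (6/9)(5/8)(3/7)(4/6) = 0.11905; P(data | urn C) = (3/10)(2/9)(7/8)(1/7) = 0.0083333; P(data | urn D) = (5/7)(4/6)(2/5)(3/4) = 0.14286.
Multiplying each by its prior: 1/4 · 0.079365 = 0.019841, 1/4 · 0.11905 = 0.029762, 1/4 · 0.0083333 = 0.0020833, 1/4 · 0.14286 = 0.035714; summing to 0.087401.
Therefore the posterior P(urn A | data) = (0.019841) / (0.087401) = 0.22701.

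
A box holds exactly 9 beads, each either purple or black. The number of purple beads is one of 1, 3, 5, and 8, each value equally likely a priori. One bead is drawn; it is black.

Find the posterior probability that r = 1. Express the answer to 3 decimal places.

0.421

Under each hypothesis, the probability of this draw is: P(data | r = 1) = (8/9) = 8/9; P(data | r = 3) = (6/9) = 2/3; P(data | r = 5) = (4/9) = 4/9; P(data | r = 8) = (1/9) = 1/9.
Multiplying each by its prior: 1/4 · 8/9 = 2/9, 1/4 · 2/3 = 1/6, 1/4 · 4/9 = 1/9, 1/4 · 1/9 = 1/36; with total 19/36.
Hence P(r = 1 | data) = (2/9) / (19/36) = 8/19.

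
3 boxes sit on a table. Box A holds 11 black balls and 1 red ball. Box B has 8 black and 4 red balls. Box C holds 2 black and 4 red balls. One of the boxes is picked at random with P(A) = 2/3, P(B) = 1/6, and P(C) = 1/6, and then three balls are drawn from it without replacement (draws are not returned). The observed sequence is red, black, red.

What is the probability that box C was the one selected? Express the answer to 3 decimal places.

For each hypothesis, P(data | H) works out to: P(data | box A) = (1/12)(11/11)(0/10) = 0; P(data | box B) = (4/12)(8/11)(3/10) = 4/55; P(data | box C) = (4/6)(2/5)(3/4) = 1/5.
Weighting by the prior gives 2/3 · 0 = 0, 1/6 · 4/55 = 2/165, 1/6 · 1/5 = 1/30; with total 1/22.
By Bayes' rule, P(box C | data) = (1/30) / (1/22) = 11/15.

0.733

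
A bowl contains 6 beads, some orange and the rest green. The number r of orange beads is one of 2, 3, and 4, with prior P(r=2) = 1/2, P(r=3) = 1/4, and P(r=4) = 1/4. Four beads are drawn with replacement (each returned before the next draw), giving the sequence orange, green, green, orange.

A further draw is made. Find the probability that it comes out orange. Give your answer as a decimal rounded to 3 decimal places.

0.461

Under each hypothesis, the probability of the observed sequence is: P(data | r = 2) = (2/6)(4/6)(4/6)(2/6) = 0.049383; P(data | r = 3) = (3/6)(3/6)(3/6)(3/6) = 0.0625; P(data | r = 4) = (4/6)(2/6)(2/6)(4/6) = 0.049383.
Weighting by the prior gives 1/2 · 0.049383 = 0.024691, 1/4 · 0.0625 = 0.015625, 1/4 · 0.049383 = 0.012346; summing to 0.052662.
Normalising, the posterior is P(r = 2 | data) = 0.46886, P(r = 3 | data) = 0.2967, P(r = 4 | data) = 0.23443.
Averaging over the posterior, P(orange next | data) = (1/3)(0.46886) + (1/2)(0.2967) + (2/3)(0.23443) = 0.46093.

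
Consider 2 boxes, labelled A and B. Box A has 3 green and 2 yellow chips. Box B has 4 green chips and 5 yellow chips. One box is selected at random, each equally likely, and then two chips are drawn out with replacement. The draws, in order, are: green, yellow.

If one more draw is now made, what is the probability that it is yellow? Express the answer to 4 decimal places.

0.4789

The likelihood of the observed sequence under each hypothesis: P(data | box A) = (3/5)(2/5) = 0.24; P(data | box B) = (4/9)(5/9) = 0.24691.
Weighting by the prior gives 1/2 · 0.24 = 0.12, 1/2 · 0.24691 = 0.12346; summing to 0.24346.
The posterior is then P(box A | data) = 0.4929, P(box B | data) = 0.5071.
So P(yellow next | data) = Σ P(yellow next | H) P(H | data) = (2/5)(0.4929) + (5/9)(0.5071) = 0.47888.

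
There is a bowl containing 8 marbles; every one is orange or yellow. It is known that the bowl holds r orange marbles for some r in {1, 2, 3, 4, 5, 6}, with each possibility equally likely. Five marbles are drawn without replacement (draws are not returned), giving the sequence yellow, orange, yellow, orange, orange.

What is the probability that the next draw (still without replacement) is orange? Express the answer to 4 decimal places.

0.5714

For each hypothesis, P(data | H) works out to: P(data | r = 1) = (7/8)(1/7)(6/6)(0/5) = 0; P(data | r = 2) = (6/8)(2/7)(5/6)(1/5)(0/4) = 0; P(data | r = 3) = (5/8)(3/7)(4/6)(2/5)(1/4) = 1/56; P(data | r = 4) = (4/8)(4/7)(3/6)(3/5)(2/4) = 3/70; P(data | r = 5) = (3/8)(5/7)(2/6)(4/5)(3/4) = 3/56; P(data | r = 6) = (2/8)(6/7)(1/6)(5/5)(4/4) = 1/28.
Weighting by the prior gives 1/6 · 0 = 0, 1/6 · 0 = 0, 1/6 · 1/56 = 1/336, 1/6 · 3/70 = 1/140, 1/6 · 3/56 = 1/112, 1/6 · 1/28 = 1/168; with total 1/40.
Dividing through by the total gives posterior P(r = 1 | data) = 0, P(r = 2 | data) = 0, P(r = 3 | data) = 5/42, P(r = 4 | data) = 2/7, P(r = 5 | data) = 5/14, P(r = 6 | data) = 5/21.
So P(orange next | data) = Σ P(orange next | H) P(H | data) = (0)(5/42) + (1/3)(2/7) + (2/3)(5/14) + (1)(5/21) = 4/7.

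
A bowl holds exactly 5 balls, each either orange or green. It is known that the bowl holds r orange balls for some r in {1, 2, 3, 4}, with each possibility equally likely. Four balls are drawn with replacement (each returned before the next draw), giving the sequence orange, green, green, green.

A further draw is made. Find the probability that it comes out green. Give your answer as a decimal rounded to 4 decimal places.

The likelihood of the observed sequence under each hypothesis: P(data | r = 1) = (1/5)(4/5)(4/5)(4/5) = 0.1024; P(data | r = 2) = (2/5)(3/5)(3/5)(3/5) = 0.0864; P(data | r = 3) = (3/5)(2/5)(2/5)(2/5) = 0.0384; P(data | r = 4) = (4/5)(1/5)(1/5)(1/5) = 0.0064.
Multiplying each by its prior: 1/4 · 0.1024 = 0.0256, 1/4 · 0.0864 = 0.0216, 1/4 · 0.0384 = 0.0096, 1/4 · 0.0064 = 0.0016; with total 0.0584.
The posterior is then P(r = 1 | data) = 0.43836, P(r = 2 | data) = 0.36986, P(r = 3 | data) = 0.16438, P(r = 4 | data) = 0.027397.
Averaging over the posterior, P(green next | data) = (4/5)(0.43836) + (3/5)(0.36986) + (2/5)(0.16438) + (1/5)(0.027397) = 0.64384.

0.6438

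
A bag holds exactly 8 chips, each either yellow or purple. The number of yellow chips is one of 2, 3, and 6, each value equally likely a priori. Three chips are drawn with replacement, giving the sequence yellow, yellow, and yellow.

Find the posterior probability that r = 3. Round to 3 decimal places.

Under each hypothesis, the probability of the observed sequence is: P(data | r = 2) = (2/8)(2/8)(2/8) = 0.015625; P(data | r = 3) = (3/8)(3/8)(3/8) = 0.052734; P(data | r = 6) = (6/8)(6/8)(6/8) = 0.42188.
Multiplying each by its prior: 1/3 · 0.015625 = 0.0052083, 1/3 · 0.052734 = 0.017578, 1/3 · 0.42188 = 0.14062; with total 0.16341.
Therefore the posterior P(r = 3 | data) = (0.017578) / (0.16341) = 0.10757.

0.108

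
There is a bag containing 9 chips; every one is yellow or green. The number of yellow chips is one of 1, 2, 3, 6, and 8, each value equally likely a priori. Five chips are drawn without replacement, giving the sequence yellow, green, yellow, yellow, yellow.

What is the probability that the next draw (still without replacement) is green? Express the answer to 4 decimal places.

0.1957

Compute the likelihood of the observed sequence for each case: P(data | r = 1) = (1/9)(8/8)(0/7) = 0; P(data | r = 2) = (2/9)(7/8)(1/7)(0/6) = 0; P(data | r = 3) = (3/9)(6/8)(2/7)(1/6)(0/5) = 0; P(data | r = 6) = (6/9)(3/8)(5/7)(4/6)(3/5) = 1/14; P(data | r = 8) = (8/9)(1/8)(7/7)(6/6)(5/5) = 1/9.
The prior-weighted likelihoods are 1/5 · 0 = 0, 1/5 · 0 = 0, 1/5 · 0 = 0, 1/5 · 1/14 = 1/70, 1/5 · 1/9 = 1/45; with total 23/630.
Dividing through by the total gives posterior P(r = 1 | data) = 0, P(r = 2 | data) = 0, P(r = 3 | data) = 0, P(r = 6 | data) = 9/23, P(r = 8 | data) = 14/23.
The predictive probability is P(green next | data) = (1/2)(9/23) + (0)(14/23) = 9/46.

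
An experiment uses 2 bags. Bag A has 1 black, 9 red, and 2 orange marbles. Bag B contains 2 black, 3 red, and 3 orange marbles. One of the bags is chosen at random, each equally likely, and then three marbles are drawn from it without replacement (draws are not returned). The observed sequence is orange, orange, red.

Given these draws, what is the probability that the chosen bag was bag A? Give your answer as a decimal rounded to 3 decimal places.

0.203

For each hypothesis, P(data | H) works out to: P(data | bag A) = (2/12)(1/11)(9/10) = 0.013636; P(data | bag B) = (3/8)(2/7)(3/6) = 0.053571.
The prior-weighted likelihoods are 1/2 · 0.013636 = 0.0068182, 1/2 · 0.053571 = 0.026786; summing to 0.033604.
By Bayes' rule, P(bag A | data) = (0.0068182) / (0.033604) = 0.2029.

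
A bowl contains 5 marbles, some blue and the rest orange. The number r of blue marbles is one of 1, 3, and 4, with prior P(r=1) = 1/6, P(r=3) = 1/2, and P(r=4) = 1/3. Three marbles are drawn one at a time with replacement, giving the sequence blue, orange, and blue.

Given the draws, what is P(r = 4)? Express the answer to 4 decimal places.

For each hypothesis, P(data | H) works out to: P(data | r = 1) = (1/5)(4/5)(1/5) = 4/125; P(data | r = 3) = (3/5)(2/5)(3/5) = 18/125; P(data | r = 4) = (4/5)(1/5)(4/5) = 16/125.
Multiplying each by its prior: 1/6 · 4/125 = 2/375, 1/2 · 18/125 = 9/125, 1/3 · 16/125 = 16/375; these sum to 3/25.
Hence P(r = 4 | data) = (16/375) / (3/25) = 16/45.

0.3556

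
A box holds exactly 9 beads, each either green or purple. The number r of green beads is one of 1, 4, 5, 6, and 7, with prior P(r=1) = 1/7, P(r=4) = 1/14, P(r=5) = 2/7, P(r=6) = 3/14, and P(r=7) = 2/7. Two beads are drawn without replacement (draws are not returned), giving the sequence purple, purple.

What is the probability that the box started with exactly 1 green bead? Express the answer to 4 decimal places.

The likelihood of the observed sequence under each hypothesis: P(data | r = 1) = (8/9)(7/8) = 7/9; P(data | r = 4) = (5/9)(4/8) = 5/18; P(data | r = 5) = (4/9)(3/8) = 1/6; P(data | r = 6) = (3/9)(2/8) = 1/12; P(data | r = 7) = (2/9)(1/8) = 1/36.
Multiplying each by its prior: 1/7 · 7/9 = 1/9, 1/14 · 5/18 = 5/252, 2/7 · 1/6 = 1/21, 3/14 · 1/12 = 1/56, 2/7 · 1/36 = 1/126; these sum to 103/504.
Therefore the posterior P(r = 1 | data) = (1/9) / (103/504) = 56/103.

0.5437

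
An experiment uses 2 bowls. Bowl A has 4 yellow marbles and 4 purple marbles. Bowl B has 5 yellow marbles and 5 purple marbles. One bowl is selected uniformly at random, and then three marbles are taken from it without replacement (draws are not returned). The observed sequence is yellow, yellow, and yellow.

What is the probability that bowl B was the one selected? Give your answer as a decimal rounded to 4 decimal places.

0.5385

Under each hypothesis, the probability of the observed sequence is: P(data | bowl A) = (4/8)(3/7)(2/6) = 1/14; P(data | bowl B) = (5/10)(4/9)(3/8) = 1/12.
The prior-weighted likelihoods are 1/2 · 1/14 = 1/28, 1/2 · 1/12 = 1/24; summing to 13/168.
So P(bowl B | data) = (1/24) / (13/168) = 7/13.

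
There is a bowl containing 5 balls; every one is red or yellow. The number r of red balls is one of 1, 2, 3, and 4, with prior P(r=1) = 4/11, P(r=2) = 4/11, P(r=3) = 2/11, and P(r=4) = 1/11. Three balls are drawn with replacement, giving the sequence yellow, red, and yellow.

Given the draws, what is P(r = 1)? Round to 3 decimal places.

For each hypothesis, P(data | H) works out to: P(data | r = 1) = (4/5)(1/5)(4/5) = 0.128; P(data | r = 2) = (3/5)(2/5)(3/5) = 0.144; P(data | r = 3) = (2/5)(3/5)(2/5) = 0.096; P(data | r = 4) = (1/5)(4/5)(1/5) = 0.032.
Multiplying each by its prior: 4/11 · 0.128 = 0.046545, 4/11 · 0.144 = 0.052364, 2/11 · 0.096 = 0.017455, 1/11 · 0.032 = 0.0029091; summing to 0.11927.
So P(r = 1 | data) = (0.046545) / (0.11927) = 0.39024.

0.390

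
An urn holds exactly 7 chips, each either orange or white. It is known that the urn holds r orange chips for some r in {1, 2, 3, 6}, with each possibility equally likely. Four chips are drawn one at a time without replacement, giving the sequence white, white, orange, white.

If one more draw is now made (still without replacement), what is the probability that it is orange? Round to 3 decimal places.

The likelihood of the observed sequence under each hypothesis: P(data | r = 1) = (6/7)(5/6)(1/5)(4/4) = 1/7; P(data | r = 2) = (5/7)(4/6)(2/5)(3/4) = 1/7; P(data | r = 3) = (4/7)(3/6)(3/5)(2/4) = 3/35; P(data | r = 6) = (1/7)(0/6) = 0.
The prior-weighted likelihoods are 1/4 · 1/7 = 1/28, 1/4 · 1/7 = 1/28, 1/4 · 3/35 = 3/140, 1/4 · 0 = 0; these sum to 13/140.
The posterior is then P(r = 1 | data) = 5/13, P(r = 2 | data) = 5/13, P(r = 3 | data) = 3/13, P(r = 6 | data) = 0.
Averaging over the posterior, P(orange next | data) = (0)(5/13) + (1/3)(5/13) + (2/3)(3/13) = 11/39.

0.282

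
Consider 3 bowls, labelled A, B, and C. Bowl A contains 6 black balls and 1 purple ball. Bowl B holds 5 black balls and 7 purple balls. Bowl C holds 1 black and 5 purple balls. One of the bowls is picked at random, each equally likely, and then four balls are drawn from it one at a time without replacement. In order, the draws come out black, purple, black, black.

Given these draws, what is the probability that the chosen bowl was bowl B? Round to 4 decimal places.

Under each hypothesis, the probability of the observed sequence is: P(data | bowl A) = (6/7)(1/6)(5/5)(4/4) = 0.14286; P(data | bowl B) = (5/12)(7/11)(4/10)(3/9) = 0.035354; P(data | bowl C) = (1/6)(5/5)(0/4) = 0.
Multiplying each by its prior: 1/3 · 0.14286 = 0.047619, 1/3 · 0.035354 = 0.011785, 1/3 · 0 = 0; summing to 0.059404.
Therefore the posterior P(bowl B | data) = (0.011785) / (0.059404) = 0.19838.

0.1984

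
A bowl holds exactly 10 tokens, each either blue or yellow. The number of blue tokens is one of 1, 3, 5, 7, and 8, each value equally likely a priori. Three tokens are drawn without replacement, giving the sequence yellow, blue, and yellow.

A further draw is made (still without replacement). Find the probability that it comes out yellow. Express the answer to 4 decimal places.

0.5923

Compute the likelihood of the observed sequence for each case: P(data | r = 1) = (9/10)(1/9)(8/8) = 1/10; P(data | r = 3) = (7/10)(3/9)(6/8) = 7/40; P(data | r = 5) = (5/10)(5/9)(4/8) = 5/36; P(data | r = 7) = (3/10)(7/9)(2/8) = 7/120; P(data | r = 8) = (2/10)(8/9)(1/8) = 1/45.
The prior-weighted likelihoods are 1/5 · 1/10 = 1/50, 1/5 · 7/40 = 7/200, 1/5 · 5/36 = 1/36, 1/5 · 7/120 = 7/600, 1/5 · 1/45 = 1/225; summing to 89/900.
Normalising, the posterior is P(r = 1 | data) = 18/89, P(r = 3 | data) = 63/178, P(r = 5 | data) = 25/89, P(r = 7 | data) = 21/178, P(r = 8 | data) = 4/89.
So P(yellow next | data) = Σ P(yellow next | H) P(H | data) = (1)(18/89) + (5/7)(63/178) + (3/7)(25/89) + (1/7)(21/178) + (0)(4/89) = 369/623.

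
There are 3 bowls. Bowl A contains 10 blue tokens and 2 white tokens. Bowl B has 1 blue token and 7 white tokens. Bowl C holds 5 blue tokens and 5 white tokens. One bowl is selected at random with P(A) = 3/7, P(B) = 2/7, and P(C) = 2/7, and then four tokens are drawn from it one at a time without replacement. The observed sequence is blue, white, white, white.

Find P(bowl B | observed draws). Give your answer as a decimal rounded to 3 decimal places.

Compute the likelihood of the observed sequence for each case: P(data | bowl A) = (10/12)(2/11)(1/10)(0/9) = 0; P(data | bowl B) = (1/8)(7/7)(6/6)(5/5) = 1/8; P(data | bowl C) = (5/10)(5/9)(4/8)(3/7) = 5/84.
Weighting by the prior gives 3/7 · 0 = 0, 2/7 · 1/8 = 1/28, 2/7 · 5/84 = 5/294; summing to 31/588.
Hence P(bowl B | data) = (1/28) / (31/588) = 21/31.

0.677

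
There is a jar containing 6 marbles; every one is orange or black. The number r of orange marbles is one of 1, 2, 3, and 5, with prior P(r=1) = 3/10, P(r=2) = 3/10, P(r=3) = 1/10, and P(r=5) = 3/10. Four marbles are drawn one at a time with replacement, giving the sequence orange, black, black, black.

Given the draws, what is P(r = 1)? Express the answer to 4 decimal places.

Under each hypothesis, the probability of the observed sequence is: P(data | r = 1) = (1/6)(5/6)(5/6)(5/6) = 0.096451; P(data | r = 2) = (2/6)(4/6)(4/6)(4/6) = 0.098765; P(data | r = 3) = (3/6)(3/6)(3/6)(3/6) = 0.0625; P(data | r = 5) = (5/6)(1/6)(1/6)(1/6) = 0.003858.
Multiplying each by its prior: 3/10 · 0.096451 = 0.028935, 3/10 · 0.098765 = 0.02963, 1/10 · 0.0625 = 0.00625, 3/10 · 0.003858 = 0.0011574; these sum to 0.065972.
Therefore the posterior P(r = 1 | data) = (0.028935) / (0.065972) = 0.4386.

0.4386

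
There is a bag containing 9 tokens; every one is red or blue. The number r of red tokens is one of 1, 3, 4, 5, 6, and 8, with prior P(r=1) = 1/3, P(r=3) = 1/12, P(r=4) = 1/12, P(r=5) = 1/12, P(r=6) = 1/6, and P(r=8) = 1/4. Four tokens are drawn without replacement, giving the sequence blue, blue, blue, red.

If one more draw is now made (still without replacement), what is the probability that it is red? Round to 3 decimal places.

0.213

The likelihood of the observed sequence under each hypothesis: P(data | r = 1) = (8/9)(7/8)(6/7)(1/6) = 0.11111; P(data | r = 3) = (6/9)(5/8)(4/7)(3/6) = 0.11905; P(data | r = 4) = (5/9)(4/8)(3/7)(4/6) = 0.079365; P(data | r = 5) = (4/9)(3/8)(2/7)(5/6) = 0.039683; P(data | r = 6) = (3/9)(2/8)(1/7)(6/6) = 0.011905; P(data | r = 8) = (1/9)(0/8) = 0.
The prior-weighted likelihoods are 1/3 · 0.11111 = 0.037037, 1/12 · 0.11905 = 0.0099206, 1/12 · 0.079365 = 0.0066138, 1/12 · 0.039683 = 0.0033069, 1/6 · 0.011905 = 0.0019841, 1/4 · 0 = 0; summing to 0.058862.
Normalising, the posterior is P(r = 1 | data) = 0.62921, P(r = 3 | data) = 0.16854, P(r = 4 | data) = 0.11236, P(r = 5 | data) = 0.05618, P(r = 6 | data) = 0.033708, P(r = 8 | data) = 0.
Averaging over the posterior, P(red next | data) = (0)(0.62921) + (2/5)(0.16854) + (3/5)(0.11236) + (4/5)(0.05618) + (1)(0.033708) = 0.21348.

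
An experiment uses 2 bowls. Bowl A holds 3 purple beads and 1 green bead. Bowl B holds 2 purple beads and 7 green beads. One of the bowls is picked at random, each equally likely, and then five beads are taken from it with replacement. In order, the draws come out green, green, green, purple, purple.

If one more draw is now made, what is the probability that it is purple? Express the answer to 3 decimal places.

Under each hypothesis, the probability of the observed sequence is: P(data | bowl A) = (1/4)(1/4)(1/4)(3/4)(3/4) = 0.0087891; P(data | bowl B) = (7/9)(7/9)(7/9)(2/9)(2/9) = 0.023235.
Weighting by the prior gives 1/2 · 0.0087891 = 0.0043945, 1/2 · 0.023235 = 0.011617; summing to 0.016012.
Normalising, the posterior is P(bowl A | data) = 0.27445, P(bowl B | data) = 0.72555.
So P(purple next | data) = Σ P(purple next | H) P(H | data) = (3/4)(0.27445) + (2/9)(0.72555) = 0.36707.

0.367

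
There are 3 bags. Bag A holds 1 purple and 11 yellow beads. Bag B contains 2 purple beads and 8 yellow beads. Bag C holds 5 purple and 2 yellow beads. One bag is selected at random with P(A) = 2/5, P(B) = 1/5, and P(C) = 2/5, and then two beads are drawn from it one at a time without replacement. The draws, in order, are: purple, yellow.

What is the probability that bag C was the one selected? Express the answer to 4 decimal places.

Under each hypothesis, the probability of the observed sequence is: P(data | bag A) = (1/12)(11/11) = 0.083333; P(data | bag B) = (2/10)(8/9) = 0.17778; P(data | bag C) = (5/7)(2/6) = 0.2381.
The prior-weighted likelihoods are 2/5 · 0.083333 = 0.033333, 1/5 · 0.17778 = 0.035556, 2/5 · 0.2381 = 0.095238; with total 0.16413.
Therefore the posterior P(bag C | data) = (0.095238) / (0.16413) = 0.58027.

0.5803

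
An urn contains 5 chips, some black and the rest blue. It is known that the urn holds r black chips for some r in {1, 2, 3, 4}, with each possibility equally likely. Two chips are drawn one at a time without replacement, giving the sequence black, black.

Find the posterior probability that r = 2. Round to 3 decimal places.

For each hypothesis, P(data | H) works out to: P(data | r = 1) = (1/5)(0/4) = 0; P(data | r = 2) = (2/5)(1/4) = 1/10; P(data | r = 3) = (3/5)(2/4) = 3/10; P(data | r = 4) = (4/5)(3/4) = 3/5.
Multiplying each by its prior: 1/4 · 0 = 0, 1/4 · 1/10 = 1/40, 1/4 · 3/10 = 3/40, 1/4 · 3/5 = 3/20; summing to 1/4.
So P(r = 2 | data) = (1/40) / (1/4) = 1/10.

0.100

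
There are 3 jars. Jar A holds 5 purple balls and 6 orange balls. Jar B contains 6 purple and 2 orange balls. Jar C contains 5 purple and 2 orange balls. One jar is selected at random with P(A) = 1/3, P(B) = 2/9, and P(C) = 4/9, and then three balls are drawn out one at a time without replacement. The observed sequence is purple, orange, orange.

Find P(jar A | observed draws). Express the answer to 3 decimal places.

Compute the likelihood of the observed sequence for each case: P(data | jar A) = (5/11)(6/10)(5/9) = 0.15152; P(data | jar B) = (6/8)(2/7)(1/6) = 0.035714; P(data | jar C) = (5/7)(2/6)(1/5) = 0.047619.
The prior-weighted likelihoods are 1/3 · 0.15152 = 0.050505, 2/9 · 0.035714 = 0.0079365, 4/9 · 0.047619 = 0.021164; summing to 0.079606.
Therefore the posterior P(jar A | data) = (0.050505) / (0.079606) = 0.63444.

0.634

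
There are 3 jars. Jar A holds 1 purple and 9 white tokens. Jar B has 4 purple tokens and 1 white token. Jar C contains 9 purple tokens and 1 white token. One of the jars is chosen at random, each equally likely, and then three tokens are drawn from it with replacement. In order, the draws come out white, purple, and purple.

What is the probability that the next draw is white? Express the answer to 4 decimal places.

Under each hypothesis, the probability of the observed sequence is: P(data | jar A) = (9/10)(1/10)(1/10) = 0.009; P(data | jar B) = (1/5)(4/5)(4/5) = 0.128; P(data | jar C) = (1/10)(9/10)(9/10) = 0.081.
Weighting by the prior gives 1/3 · 0.009 = 0.003, 1/3 · 0.128 = 0.042667, 1/3 · 0.081 = 0.027; with total 0.072667.
Dividing through by the total gives posterior P(jar A | data) = 0.041284, P(jar B | data) = 0.58716, P(jar C | data) = 0.37156.
The predictive probability is P(white next | data) = (9/10)(0.041284) + (1/5)(0.58716) + (1/10)(0.37156) = 0.19174.

0.1917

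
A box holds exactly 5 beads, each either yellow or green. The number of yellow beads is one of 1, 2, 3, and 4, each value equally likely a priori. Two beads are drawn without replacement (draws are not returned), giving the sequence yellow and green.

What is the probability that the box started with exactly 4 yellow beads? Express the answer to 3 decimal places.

For each hypothesis, P(data | H) works out to: P(data | r = 1) = (1/5)(4/4) = 1/5; P(data | r = 2) = (2/5)(3/4) = 3/10; P(data | r = 3) = (3/5)(2/4) = 3/10; P(data | r = 4) = (4/5)(1/4) = 1/5.
Multiplying each by its prior: 1/4 · 1/5 = 1/20, 1/4 · 3/10 = 3/40, 1/4 · 3/10 = 3/40, 1/4 · 1/5 = 1/20; with total 1/4.
So P(r = 4 | data) = (1/20) / (1/4) = 1/5.

0.200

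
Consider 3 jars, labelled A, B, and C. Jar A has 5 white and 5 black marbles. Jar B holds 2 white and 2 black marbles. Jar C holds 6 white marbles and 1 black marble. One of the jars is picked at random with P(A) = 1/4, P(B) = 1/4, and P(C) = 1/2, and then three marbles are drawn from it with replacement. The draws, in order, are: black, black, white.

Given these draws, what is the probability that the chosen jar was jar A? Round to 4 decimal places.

The likelihood of the observed sequence under each hypothesis: P(data | jar A) = (5/10)(5/10)(5/10) = 0.125; P(data | jar B) = (2/4)(2/4)(2/4) = 0.125; P(data | jar C) = (1/7)(1/7)(6/7) = 0.017493.
Weighting by the prior gives 1/4 · 0.125 = 0.03125, 1/4 · 0.125 = 0.03125, 1/2 · 0.017493 = 0.0087464; with total 0.071246.
By Bayes' rule, P(jar A | data) = (0.03125) / (0.071246) = 0.43862.

0.4386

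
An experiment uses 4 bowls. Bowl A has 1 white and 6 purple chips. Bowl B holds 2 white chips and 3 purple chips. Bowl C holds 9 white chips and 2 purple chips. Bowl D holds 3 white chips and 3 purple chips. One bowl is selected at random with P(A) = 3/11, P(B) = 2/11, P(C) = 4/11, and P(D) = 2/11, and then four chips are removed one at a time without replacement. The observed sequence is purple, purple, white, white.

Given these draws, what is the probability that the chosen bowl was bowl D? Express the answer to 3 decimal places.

0.423

For each hypothesis, P(data | H) works out to: P(data | bowl A) = (6/7)(5/6)(1/5)(0/4) = 0; P(data | bowl B) = (3/5)(2/4)(2/3)(1/2) = 1/10; P(data | bowl C) = (2/11)(1/10)(9/9)(8/8) = 1/55; P(data | bowl D) = (3/6)(2/5)(3/4)(2/3) = 1/10.
Multiplying each by its prior: 3/11 · 0 = 0, 2/11 · 1/10 = 1/55, 4/11 · 1/55 = 4/605, 2/11 · 1/10 = 1/55; these sum to 26/605.
By Bayes' rule, P(bowl D | data) = (1/55) / (26/605) = 11/26.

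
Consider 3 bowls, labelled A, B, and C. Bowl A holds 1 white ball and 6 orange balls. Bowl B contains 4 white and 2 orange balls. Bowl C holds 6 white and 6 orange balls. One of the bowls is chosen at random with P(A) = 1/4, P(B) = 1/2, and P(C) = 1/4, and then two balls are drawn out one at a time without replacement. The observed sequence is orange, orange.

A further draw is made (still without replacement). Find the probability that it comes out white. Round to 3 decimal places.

0.384

The likelihood of the observed sequence under each hypothesis: P(data | bowl A) = (6/7)(5/6) = 0.71429; P(data | bowl B) = (2/6)(1/5) = 0.066667; P(data | bowl C) = (6/12)(5/11) = 0.22727.
Weighting by the prior gives 1/4 · 0.71429 = 0.17857, 1/2 · 0.066667 = 0.033333, 1/4 · 0.22727 = 0.056818; these sum to 0.26872.
Normalising, the posterior is P(bowl A | data) = 0.66452, P(bowl B | data) = 0.12404, P(bowl C | data) = 0.21144.
So P(white next | data) = Σ P(white next | H) P(H | data) = (1/5)(0.66452) + (1)(0.12404) + (3/5)(0.21144) = 0.38381.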